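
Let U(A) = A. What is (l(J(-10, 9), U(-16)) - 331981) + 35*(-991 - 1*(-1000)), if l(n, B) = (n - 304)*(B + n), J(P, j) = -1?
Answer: -326481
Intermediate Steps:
l(n, B) = (-304 + n)*(B + n)
(l(J(-10, 9), U(-16)) - 331981) + 35*(-991 - 1*(-1000)) = (((-1)² - 304*(-16) - 304*(-1) - 16*(-1)) - 331981) + 35*(-991 - 1*(-1000)) = ((1 + 4864 + 304 + 16) - 331981) + 35*(-991 + 1000) = (5185 - 331981) + 35*9 = -326796 + 315 = -326481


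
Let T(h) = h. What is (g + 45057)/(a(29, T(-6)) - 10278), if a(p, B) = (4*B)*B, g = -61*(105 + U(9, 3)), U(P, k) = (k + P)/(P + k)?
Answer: -38591/10134 ≈ -3.8081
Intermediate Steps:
U(P, k) = 1 (U(P, k) = (P + k)/(P + k) = 1)
g = -6466 (g = -61*(105 + 1) = -61*106 = -6466)
a(p, B) = 4*B**2
(g + 45057)/(a(29, T(-6)) - 10278) = (-6466 + 45057)/(4*(-6)**2 - 10278) = 38591/(4*36 - 10278) = 38591/(144 - 10278) = 38591/(-10134) = 38591*(-1/10134) = -38591/10134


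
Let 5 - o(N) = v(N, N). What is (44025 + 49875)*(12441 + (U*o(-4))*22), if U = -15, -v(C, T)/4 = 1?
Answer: 889326900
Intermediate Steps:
v(C, T) = -4 (v(C, T) = -4*1 = -4)
o(N) = 9 (o(N) = 5 - 1*(-4) = 5 + 4 = 9)
(44025 + 49875)*(12441 + (U*o(-4))*22) = (44025 + 49875)*(12441 - 15*9*22) = 93900*(12441 - 135*22) = 93900*(12441 - 2970) = 93900*9471 = 889326900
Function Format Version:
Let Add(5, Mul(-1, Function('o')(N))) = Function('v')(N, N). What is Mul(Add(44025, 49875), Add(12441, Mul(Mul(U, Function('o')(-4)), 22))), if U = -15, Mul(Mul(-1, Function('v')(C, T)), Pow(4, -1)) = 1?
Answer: 889326900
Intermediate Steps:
Function('v')(C, T) = -4 (Function('v')(C, T) = Mul(-4, 1) = -4)
Function('o')(N) = 9 (Function('o')(N) = Add(5, Mul(-1, -4)) = Add(5, 4) = 9)
Mul(Add(44025, 49875), Add(12441, Mul(Mul(U, Function('o')(-4)), 22))) = Mul(Add(44025, 49875), Add(12441, Mul(Mul(-15, 9), 22))) = Mul(93900, Add(12441, Mul(-135, 22))) = Mul(93900, Add(12441, -2970)) = Mul(93900, 9471) = 889326900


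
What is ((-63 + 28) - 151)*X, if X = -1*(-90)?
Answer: -16740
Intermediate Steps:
X = 90
((-63 + 28) - 151)*X = ((-63 + 28) - 151)*90 = (-35 - 151)*90 = -186*90 = -16740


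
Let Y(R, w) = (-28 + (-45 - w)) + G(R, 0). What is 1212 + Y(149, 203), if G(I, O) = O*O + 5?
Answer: 941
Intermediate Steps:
G(I, O) = 5 + O² (G(I, O) = O² + 5 = 5 + O²)
Y(R, w) = -68 - w (Y(R, w) = (-28 + (-45 - w)) + (5 + 0²) = (-73 - w) + (5 + 0) = (-73 - w) + 5 = -68 - w)
1212 + Y(149, 203) = 1212 + (-68 - 1*203) = 1212 + (-68 - 203) = 1212 - 271 = 941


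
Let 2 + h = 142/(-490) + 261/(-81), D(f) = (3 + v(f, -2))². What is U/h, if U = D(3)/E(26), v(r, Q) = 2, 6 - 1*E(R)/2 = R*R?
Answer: 11025/3257272 ≈ 0.0033847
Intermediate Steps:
E(R) = 12 - 2*R² (E(R) = 12 - 2*R*R = 12 - 2*R²)
D(f) = 25 (D(f) = (3 + 2)² = 5² = 25)
h = -12154/2205 (h = -2 + (142/(-490) + 261/(-81)) = -2 + (142*(-1/490) + 261*(-1/81)) = -2 + (-71/245 - 29/9) = -2 - 7744/2205 = -12154/2205 ≈ -5.5120)
U = -5/268 (U = 25/(12 - 2*26²) = 25/(12 - 2*676) = 25/(12 - 1352) = 25/(-1340) = 25*(-1/1340) = -5/268 ≈ -0.018657)
U/h = -5/(268*(-12154/2205)) = -5/268*(-2205/12154) = 11025/3257272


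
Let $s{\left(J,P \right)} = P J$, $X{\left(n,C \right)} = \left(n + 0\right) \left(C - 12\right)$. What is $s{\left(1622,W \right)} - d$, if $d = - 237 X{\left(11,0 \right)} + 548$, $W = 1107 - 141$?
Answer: $1535020$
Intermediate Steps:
$W = 966$
$X{\left(n,C \right)} = n \left(-12 + C\right)$
$s{\left(J,P \right)} = J P$
$d = 31832$ ($d = - 237 \cdot 11 \left(-12 + 0\right) + 548 = - 237 \cdot 11 \left(-12\right) + 548 = \left(-237\right) \left(-132\right) + 548 = 31284 + 548 = 31832$)
$s{\left(1622,W \right)} - d = 1622 \cdot 966 - 31832 = 1566852 - 31832 = 1535020$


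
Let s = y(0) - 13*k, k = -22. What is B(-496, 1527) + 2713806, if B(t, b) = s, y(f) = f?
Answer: 2714092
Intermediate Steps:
s = 286 (s = 0 - 13*(-22) = 0 + 286 = 286)
B(t, b) = 286
B(-496, 1527) + 2713806 = 286 + 2713806 = 2714092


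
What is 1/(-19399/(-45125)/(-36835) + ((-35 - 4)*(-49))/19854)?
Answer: 578963321250/55719993647 ≈ 10.391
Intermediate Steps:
1/(-19399/(-45125)/(-36835) + ((-35 - 4)*(-49))/19854) = 1/(-19399*(-1/45125)*(-1/36835) - 39*(-49)*(1/19854)) = 1/((1021/2375)*(-1/36835) + 1911*(1/19854)) = 1/(-1021/87483125 + 637/6618) = 1/(55719993647/578963321250) = 578963321250/55719993647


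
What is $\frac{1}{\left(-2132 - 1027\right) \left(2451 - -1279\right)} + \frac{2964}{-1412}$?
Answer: $- \frac{8731255223}{4159423710} \approx -2.0992$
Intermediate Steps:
$\frac{1}{\left(-2132 - 1027\right) \left(2451 - -1279\right)} + \frac{2964}{-1412} = \frac{1}{\left(-3159\right) \left(2451 + 1279\right)} + 2964 \left(- \frac{1}{1412}\right) = - \frac{1}{3159 \cdot 3730} - \frac{741}{353} = \left(- \frac{1}{3159}\right) \frac{1}{3730} - \frac{741}{353} = - \frac{1}{11783070} - \frac{741}{353} = - \frac{8731255223}{4159423710}$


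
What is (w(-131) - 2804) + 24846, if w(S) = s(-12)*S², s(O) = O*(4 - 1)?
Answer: -595754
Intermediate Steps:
s(O) = 3*O (s(O) = O*3 = 3*O)
w(S) = -36*S² (w(S) = (3*(-12))*S² = -36*S²)
(w(-131) - 2804) + 24846 = (-36*(-131)² - 2804) + 24846 = (-36*17161 - 2804) + 24846 = (-617796 - 2804) + 24846 = -620600 + 24846 = -595754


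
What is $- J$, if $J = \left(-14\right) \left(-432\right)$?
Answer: $-6048$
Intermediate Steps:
$J = 6048$
$- J = \left(-1\right) 6048 = -6048$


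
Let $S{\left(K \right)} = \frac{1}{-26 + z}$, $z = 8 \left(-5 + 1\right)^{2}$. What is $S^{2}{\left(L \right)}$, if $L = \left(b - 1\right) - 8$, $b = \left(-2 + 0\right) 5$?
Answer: $\frac{1}{10404} \approx 9.6117 \cdot 10^{-5}$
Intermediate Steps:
$z = 128$ ($z = 8 \left(-4\right)^{2} = 8 \cdot 16 = 128$)
$b = -10$ ($b = \left(-2\right) 5 = -10$)
$L = -19$ ($L = \left(-10 - 1\right) - 8 = -11 - 8 = -19$)
$S{\left(K \right)} = \frac{1}{102}$ ($S{\left(K \right)} = \frac{1}{-26 + 128} = \frac{1}{102}$)
$S^{2}{\left(L \right)} = \left(\frac{1}{102}\right)^{2} = \frac{1}{10404}$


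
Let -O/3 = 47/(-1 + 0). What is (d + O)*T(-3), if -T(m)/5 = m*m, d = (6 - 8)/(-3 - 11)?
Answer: -44460/7 ≈ -6351.4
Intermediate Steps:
d = ⅐ (d = -2/(-14) = -2*(-1/14) = ⅐ ≈ 0.14286)
T(m) = -5*m² (T(m) = -5*m*m = -5*m²)
O = 141 (O = -141/(-1 + 0) = -141/(-1) = -141*(-1) = -3*(-47) = 141)
(d + O)*T(-3) = (⅐ + 141)*(-5*(-3)²) = 988*(-5*9)/7 = (988/7)*(-45) = -44460/7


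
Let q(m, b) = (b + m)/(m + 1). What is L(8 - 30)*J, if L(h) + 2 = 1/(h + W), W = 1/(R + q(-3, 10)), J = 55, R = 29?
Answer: -25201/224 ≈ -112.50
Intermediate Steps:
q(m, b) = (b + m)/(1 + m)
W = 2/51 (W = 1/(29 + (10 - 3)/(1 - 3)) = 1/(29 + 7/(-2)) = 1/(29 - ½*7) = 1/(29 - 7/2) = 1/(51/2) = 2/51 ≈ 0.039216)
L(h) = -2 + 1/(2/51 + h) (L(h) = -2 + 1/(h + 2/51) = -2 + 1/(2/51 + h))
L(8 - 30)*J = ((47 - 102*(8 - 30))/(2 + 51*(8 - 30)))*55 = ((47 - 102*(-22))/(2 + 51*(-22)))*55 = ((47 + 2244)/(2 - 1122))*55 = (2291/(-1120))*55 = -1/1120*2291*55 = -2291/1120*55 = -25201/224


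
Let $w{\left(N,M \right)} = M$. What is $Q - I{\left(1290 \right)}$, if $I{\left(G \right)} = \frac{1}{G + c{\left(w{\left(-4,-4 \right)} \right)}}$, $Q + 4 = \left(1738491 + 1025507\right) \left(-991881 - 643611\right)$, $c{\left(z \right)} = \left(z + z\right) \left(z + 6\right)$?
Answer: $- \frac{5759112690083481}{1274} \approx -4.5205 \cdot 10^{12}$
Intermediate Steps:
$c{\left(z \right)} = 2 z \left(6 + z\right)$
$Q = -4520496617020$ ($Q = -4 + \left(1738491 + 1025507\right) \left(-991881 - 643611\right) = -4 + 2763998 \left(-1635492\right) = -4 - 4520496617016 = -4520496617020$)
$I{\left(G \right)} = \frac{1}{-16 + G}$ ($I{\left(G \right)} = \frac{1}{G + 2 \left(-4\right) \left(6 - 4\right)} = \frac{1}{G + 2 \left(-4\right) 2} = \frac{1}{G - 16} = \frac{1}{-16 + G}$)
$Q - I{\left(1290 \right)} = -4520496617020 - \frac{1}{-16 + 1290} = -4520496617020 - \frac{1}{1274} = - \frac{5759112690083481}{1274}$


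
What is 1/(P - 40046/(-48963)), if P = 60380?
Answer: 48963/2956425986 ≈ 1.6562e-5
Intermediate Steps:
1/(P - 40046/(-48963)) = 1/(60380 - 40046/(-48963)) = 1/(60380 - 40046*(-1/48963)) = 1/(60380 + 40046/48963) = 1/(2956425986/48963) = 48963/2956425986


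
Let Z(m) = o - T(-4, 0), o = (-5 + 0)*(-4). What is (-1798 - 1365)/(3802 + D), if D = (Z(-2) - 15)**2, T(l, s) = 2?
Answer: -3163/3811 ≈ -0.82997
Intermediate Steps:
o = 20 (o = -5*(-4) = 20)
Z(m) = 18 (Z(m) = 20 - 1*2 = 20 - 2 = 18)
D = 9 (D = (18 - 15)**2 = 3**2 = 9)
(-1798 - 1365)/(3802 + D) = (-1798 - 1365)/(3802 + 9) = -3163/3811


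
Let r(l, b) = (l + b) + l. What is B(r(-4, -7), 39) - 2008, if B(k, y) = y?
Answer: -1969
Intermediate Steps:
r(l, b) = b + 2*l (r(l, b) = (b + l) + l = b + 2*l)
B(r(-4, -7), 39) - 2008 = 39 - 2008 = -1969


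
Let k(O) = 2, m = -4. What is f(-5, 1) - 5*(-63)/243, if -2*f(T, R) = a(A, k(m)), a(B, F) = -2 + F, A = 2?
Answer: 35/27 ≈ 1.2963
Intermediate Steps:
f(T, R) = 0 (f(T, R) = -(-2 + 2)/2 = -1/2*0 = 0)
f(-5, 1) - 5*(-63)/243 = 0 - 5*(-63)/243 = 0 - (-315)/243 = 0 - 1*(-35/27) = 0 + 35/27 = 35/27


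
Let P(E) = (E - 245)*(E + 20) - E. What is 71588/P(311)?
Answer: 71588/21535 ≈ 3.3243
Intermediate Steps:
P(E) = -E + (-245 + E)*(20 + E) (P(E) = (-245 + E)*(20 + E) - E = -E + (-245 + E)*(20 + E))
71588/P(311) = 71588/(-4900 + 311**2 - 226*311) = 71588/(-4900 + 96721 - 70286) = 71588/21535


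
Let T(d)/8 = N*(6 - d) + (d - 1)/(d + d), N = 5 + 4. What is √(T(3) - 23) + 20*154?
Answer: 3080 + √1761/3 ≈ 3094.0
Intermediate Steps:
N = 9
T(d) = 432 - 72*d + 4*(-1 + d)/d (T(d) = 8*(9*(6 - d) + (d - 1)/(d + d)) = 8*((54 - 9*d) + (-1 + d)/((2*d))) = 8*((54 - 9*d) + (-1 + d)*(1/(2*d))) = 8*((54 - 9*d) + (-1 + d)/(2*d)) = 8*(54 - 9*d + (-1 + d)/(2*d)) = 432 - 72*d + 4*(-1 + d)/d)
√(T(3) - 23) + 20*154 = √((436 - 72*3 - 4/3) - 23) + 20*154 = √((436 - 216 - 4*⅓) - 23) + 3080 = √((436 - 216 - 4/3) - 23) + 3080 = √(656/3 - 23) + 3080 = √(587/3) + 3080 = √1761/3 + 3080 = 3080 + √1761/3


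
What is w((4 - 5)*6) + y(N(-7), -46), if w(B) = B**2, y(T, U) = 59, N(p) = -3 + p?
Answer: 95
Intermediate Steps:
w((4 - 5)*6) + y(N(-7), -46) = ((4 - 5)*6)**2 + 59 = (-1*6)**2 + 59 = (-6)**2 + 59 = 36 + 59 = 95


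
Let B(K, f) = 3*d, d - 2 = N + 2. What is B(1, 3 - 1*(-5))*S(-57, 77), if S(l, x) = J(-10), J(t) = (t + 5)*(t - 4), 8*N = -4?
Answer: 735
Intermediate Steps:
N = -½ (N = (⅛)*(-4) = -½ ≈ -0.50000)
d = 7/2 (d = 2 + (-½ + 2) = 2 + 3/2 = 7/2 ≈ 3.5000)
J(t) = (-4 + t)*(5 + t) (J(t) = (5 + t)*(-4 + t) = (-4 + t)*(5 + t))
S(l, x) = 70 (S(l, x) = -20 - 10 + (-10)² = -20 - 10 + 100 = 70)
B(K, f) = 21/2 (B(K, f) = 3*(7/2) = 21/2)
B(1, 3 - 1*(-5))*S(-57, 77) = (21/2)*70 = 735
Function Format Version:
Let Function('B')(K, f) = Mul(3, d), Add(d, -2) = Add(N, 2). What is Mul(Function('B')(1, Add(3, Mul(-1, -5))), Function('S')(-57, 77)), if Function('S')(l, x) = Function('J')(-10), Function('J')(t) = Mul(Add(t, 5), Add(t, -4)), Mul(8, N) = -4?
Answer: 735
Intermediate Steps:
N = Rational(-1, 2) (N = Mul(Rational(1, 8), -4) = Rational(-1, 2) ≈ -0.50000)
d = Rational(7, 2) (d = Add(2, Add(Rational(-1, 2), 2)) = Add(2, Rational(3, 2)) = Rational(7, 2) ≈ 3.5000)
Function('J')(t) = Mul(Add(-4, t), Add(5, t)) (Function('J')(t) = Mul(Add(5, t), Add(-4, t)) = Mul(Add(-4, t), Add(5, t)))
Function('S')(l, x) = 70 (Function('S')(l, x) = Add(-20, -10, Pow(-10, 2)) = Add(-20, -10, 100) = 70)
Function('B')(K, f) = Rational(21, 2) (Function('B')(K, f) = Mul(3, Rational(7, 2)) = Rational(21, 2))
Mul(Function('B')(1, Add(3, Mul(-1, -5))), Function('S')(-57, 77)) = Mul(Rational(21, 2), 70) = 735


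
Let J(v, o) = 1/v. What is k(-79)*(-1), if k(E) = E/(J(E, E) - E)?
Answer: 6241/6240 ≈ 1.0002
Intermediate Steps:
k(E) = E/(1/E - E)
k(-79)*(-1) = -1*(-79)**2/(-1 + (-79)**2)*(-1) = -1*6241/(-1 + 6241)*(-1) = -1*6241/6240*(-1) = -1*6241*1/6240*(-1) = -6241/6240*(-1) = 6241/6240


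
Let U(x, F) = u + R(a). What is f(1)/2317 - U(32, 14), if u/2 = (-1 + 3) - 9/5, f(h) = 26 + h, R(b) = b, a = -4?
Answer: 41841/11585 ≈ 3.6117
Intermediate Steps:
u = ⅖ (u = 2*((-1 + 3) - 9/5) = 2*(2 - 9*⅕) = 2*(2 - 9/5) = 2*(⅕) = ⅖ ≈ 0.40000)
U(x, F) = -18/5 (U(x, F) = ⅖ - 4 = -18/5)
f(1)/2317 - U(32, 14) = (26 + 1)/2317 - 1*(-18/5) = 27*(1/2317) + 18/5 = 27/2317 + 18/5 = 41841/11585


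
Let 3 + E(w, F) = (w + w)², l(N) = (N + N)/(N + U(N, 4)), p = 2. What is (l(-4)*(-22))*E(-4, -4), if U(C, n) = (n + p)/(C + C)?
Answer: -42944/19 ≈ -2260.2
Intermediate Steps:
U(C, n) = (2 + n)/(2*C) (U(C, n) = (n + 2)/(C + C) = (2 + n)/((2*C)) = (2 + n)*(1/(2*C)) = (2 + n)/(2*C))
l(N) = 2*N/(N + 3/N) (l(N) = (N + N)/(N + (2 + 4)/(2*N)) = (2*N)/(N + (½)*6/N) = (2*N)/(N + 3/N) = 2*N/(N + 3/N))
E(w, F) = -3 + 4*w² (E(w, F) = -3 + (w + w)² = -3 + (2*w)² = -3 + 4*w²)
(l(-4)*(-22))*E(-4, -4) = ((2*(-4)²/(3 + (-4)²))*(-22))*(-3 + 4*(-4)²) = ((2*16/(3 + 16))*(-22))*(-3 + 4*16) = ((2*16/19)*(-22))*(-3 + 64) = ((2*16*(1/19))*(-22))*61 = ((32/19)*(-22))*61 = -704/19*61 = -42944/19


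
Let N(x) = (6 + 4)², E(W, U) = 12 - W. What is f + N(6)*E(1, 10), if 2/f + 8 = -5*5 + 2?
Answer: 34098/31 ≈ 1099.9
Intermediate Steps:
f = -2/31 (f = 2/(-8 + (-5*5 + 2)) = 2/(-8 + (-25 + 2)) = 2/(-8 - 23) = 2/(-31) = 2*(-1/31) = -2/31 ≈ -0.064516)
N(x) = 100 (N(x) = 10² = 100)
f + N(6)*E(1, 10) = -2/31 + 100*(12 - 1*1) = -2/31 + 100*(12 - 1) = -2/31 + 100*11 = -2/31 + 1100 = 34098/31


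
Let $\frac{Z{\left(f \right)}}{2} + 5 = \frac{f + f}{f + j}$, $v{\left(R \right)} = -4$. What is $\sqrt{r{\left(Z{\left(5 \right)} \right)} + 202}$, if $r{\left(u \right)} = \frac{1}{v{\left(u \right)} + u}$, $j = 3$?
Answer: $\frac{6 \sqrt{2967}}{23} \approx 14.21$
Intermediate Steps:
$Z{\left(f \right)} = -10 + \frac{4 f}{3 + f}$ ($Z{\left(f \right)} = -10 + 2 \frac{f + f}{f + 3} = -10 + 2 \frac{2 f}{3 + f} = -10 + \frac{4 f}{3 + f}$)
$r{\left(u \right)} = \frac{1}{-4 + u}$
$\sqrt{r{\left(Z{\left(5 \right)} \right)} + 202} = \sqrt{\frac{1}{-4 + \frac{6 \left(-5 - 5\right)}{3 + 5}} + 202} = \sqrt{\frac{1}{-4 + \frac{6 \left(-5 - 5\right)}{8}} + 202} = \sqrt{\frac{1}{-4 + 6 \cdot \frac{1}{8} \left(-10\right)} + 202} = \sqrt{\frac{1}{-4 - \frac{15}{2}} + 202} = \sqrt{\frac{1}{- \frac{23}{2}} + 202} = \sqrt{- \frac{2}{23} + 202} = \sqrt{\frac{4644}{23}} = \frac{6 \sqrt{2967}}{23}$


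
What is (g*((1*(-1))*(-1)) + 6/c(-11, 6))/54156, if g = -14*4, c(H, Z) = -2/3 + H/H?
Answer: -19/27078 ≈ -0.00070168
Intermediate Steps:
c(H, Z) = ⅓ (c(H, Z) = -2*⅓ + 1 = -⅔ + 1 = ⅓)
g = -56
(g*((1*(-1))*(-1)) + 6/c(-11, 6))/54156 = (-56*1*(-1)*(-1) + 6/(⅓))/54156 = (-(-56)*(-1) + 6*3)*(1/54156) = (-56*1 + 18)*(1/54156) = (-56 + 18)*(1/54156) = -38*1/54156 = -19/27078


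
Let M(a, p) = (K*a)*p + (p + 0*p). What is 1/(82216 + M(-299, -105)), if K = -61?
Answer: -1/1832984 ≈ -5.4556e-7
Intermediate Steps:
M(a, p) = p - 61*a*p (M(a, p) = (-61*a)*p + (p + 0*p) = -61*a*p + (p + 0) = -61*a*p + p = p - 61*a*p)
1/(82216 + M(-299, -105)) = 1/(82216 - 105*(1 - 61*(-299))) = 1/(82216 - 105*(1 + 18239)) = 1/(82216 - 105*18240) = 1/(82216 - 1915200) = 1/(-1832984) = -1/1832984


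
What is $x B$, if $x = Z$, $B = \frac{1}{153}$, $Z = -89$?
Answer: $- \frac{89}{153} \approx -0.5817$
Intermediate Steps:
$B = \frac{1}{153} \approx 0.0065359$
$x = -89$
$x B = \left(-89\right) \frac{1}{153} = - \frac{89}{153}$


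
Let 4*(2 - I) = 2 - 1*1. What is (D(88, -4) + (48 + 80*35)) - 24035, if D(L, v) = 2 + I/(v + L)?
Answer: -1016879/48 ≈ -21185.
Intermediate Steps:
I = 7/4 (I = 2 - (2 - 1*1)/4 = 2 - (2 - 1)/4 = 2 - 1/4*1 = 2 - 1/4 = 7/4 ≈ 1.7500)
D(L, v) = 2 + 7/(4*(L + v)) (D(L, v) = 2 + 7/(4*(v + L)) = 2 + 7/(4*(L + v)))
(D(88, -4) + (48 + 80*35)) - 24035 = ((7/4 + 2*88 + 2*(-4))/(88 - 4) + (48 + 80*35)) - 24035 = ((7/4 + 176 - 8)/84 + (48 + 2800)) - 24035 = ((1/84)*(679/4) + 2848) - 24035 = (97/48 + 2848) - 24035 = 136801/48 - 24035 = -1016879/48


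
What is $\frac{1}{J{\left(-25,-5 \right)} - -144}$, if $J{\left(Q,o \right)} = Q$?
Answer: $\frac{1}{119} \approx 0.0084034$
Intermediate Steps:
$\frac{1}{J{\left(-25,-5 \right)} - -144} = \frac{1}{-25 - -144} = \frac{1}{-25 + 144} = \frac{1}{119}$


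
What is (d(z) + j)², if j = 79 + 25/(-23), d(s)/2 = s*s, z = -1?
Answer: 3378244/529 ≈ 6386.1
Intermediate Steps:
d(s) = 2*s² (d(s) = 2*(s*s) = 2*s²)
j = 1792/23 (j = 79 + 25*(-1/23) = 79 - 25/23 = 1792/23 ≈ 77.913)
(d(z) + j)² = (2*(-1)² + 1792/23)² = (2*1 + 1792/23)² = (2 + 1792/23)² = (1838/23)² = 3378244/529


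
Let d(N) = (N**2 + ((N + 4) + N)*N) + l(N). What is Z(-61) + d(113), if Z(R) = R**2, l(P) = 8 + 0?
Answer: 42488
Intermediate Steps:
l(P) = 8
d(N) = 8 + N**2 + N*(4 + 2*N) (d(N) = (N**2 + ((N + 4) + N)*N) + 8 = (N**2 + ((4 + N) + N)*N) + 8 = (N**2 + (4 + 2*N)*N) + 8 = (N**2 + N*(4 + 2*N)) + 8 = 8 + N**2 + N*(4 + 2*N))
Z(-61) + d(113) = (-61)**2 + (8 + 3*113**2 + 4*113) = 3721 + (8 + 3*12769 + 452) = 3721 + (8 + 38307 + 452) = 3721 + 38767 = 42488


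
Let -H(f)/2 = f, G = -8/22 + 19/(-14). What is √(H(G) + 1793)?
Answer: √10651102/77 ≈ 42.384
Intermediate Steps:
G = -265/154 (G = -8*1/22 + 19*(-1/14) = -4/11 - 19/14 = -265/154 ≈ -1.7208)
H(f) = -2*f
√(H(G) + 1793) = √(-2*(-265/154) + 1793) = √(265/77 + 1793) = √(138326/77) = √10651102/77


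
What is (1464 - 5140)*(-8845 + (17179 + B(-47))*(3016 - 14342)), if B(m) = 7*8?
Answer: 717600984580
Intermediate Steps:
B(m) = 56
(1464 - 5140)*(-8845 + (17179 + B(-47))*(3016 - 14342)) = (1464 - 5140)*(-8845 + (17179 + 56)*(3016 - 14342)) = -3676*(-8845 + 17235*(-11326)) = -3676*(-8845 - 195203610) = -3676*(-195212455) = 717600984580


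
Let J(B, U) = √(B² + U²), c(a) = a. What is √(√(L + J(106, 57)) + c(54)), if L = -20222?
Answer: √(54 + I*√(20222 - √14485)) ≈ 10.142 + 6.9898*I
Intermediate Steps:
√(√(L + J(106, 57)) + c(54)) = √(√(-20222 + √(106² + 57²)) + 54) = √(√(-20222 + √(11236 + 3249)) + 54) = √(√(-20222 + √14485) + 54) = √(54 + √(-20222 + √14485))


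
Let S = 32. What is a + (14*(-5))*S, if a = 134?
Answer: -2106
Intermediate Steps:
a + (14*(-5))*S = 134 + (14*(-5))*32 = 134 - 70*32 = 134 - 2240 = -2106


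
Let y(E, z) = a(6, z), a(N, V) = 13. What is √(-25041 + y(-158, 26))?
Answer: 2*I*√6257 ≈ 158.2*I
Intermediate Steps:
y(E, z) = 13
√(-25041 + y(-158, 26)) = √(-25041 + 13) = √(-25028) = 2*I*√6257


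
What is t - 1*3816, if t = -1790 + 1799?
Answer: -3807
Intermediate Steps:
t = 9
t - 1*3816 = 9 - 1*3816 = 9 - 3816 = -3807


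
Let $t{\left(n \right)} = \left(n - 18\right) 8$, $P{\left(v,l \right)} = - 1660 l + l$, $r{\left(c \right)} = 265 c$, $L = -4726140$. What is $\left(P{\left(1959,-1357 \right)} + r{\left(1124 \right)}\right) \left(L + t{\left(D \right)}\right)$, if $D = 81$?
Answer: $-12046227417228$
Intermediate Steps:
$P{\left(v,l \right)} = - 1659 l$
$t{\left(n \right)} = -144 + 8 n$ ($t{\left(n \right)} = \left(-18 + n\right) 8 = -144 + 8 n$)
$\left(P{\left(1959,-1357 \right)} + r{\left(1124 \right)}\right) \left(L + t{\left(D \right)}\right) = \left(\left(-1659\right) \left(-1357\right) + 265 \cdot 1124\right) \left(-4726140 + \left(-144 + 8 \cdot 81\right)\right) = \left(2251263 + 297860\right) \left(-4726140 + \left(-144 + 648\right)\right) = 2549123 \left(-4726140 + 504\right) = 2549123 \left(-4725636\right) = -12046227417228$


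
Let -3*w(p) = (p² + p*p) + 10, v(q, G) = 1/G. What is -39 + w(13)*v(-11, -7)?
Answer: -157/7 ≈ -22.429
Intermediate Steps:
w(p) = -10/3 - 2*p²/3 (w(p) = -((p² + p*p) + 10)/3 = -((p² + p²) + 10)/3 = -(2*p² + 10)/3 = -(10 + 2*p²)/3 = -10/3 - 2*p²/3)
-39 + w(13)*v(-11, -7) = -39 + (-10/3 - ⅔*13²)/(-7) = -39 + (-10/3 - ⅔*169)*(-⅐) = -39 + (-10/3 - 338/3)*(-⅐) = -39 - 116*(-⅐) = -39 + 116/7 = -157/7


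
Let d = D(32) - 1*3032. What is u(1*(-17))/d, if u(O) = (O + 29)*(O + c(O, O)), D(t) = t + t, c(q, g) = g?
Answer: 51/371 ≈ 0.13747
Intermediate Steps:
D(t) = 2*t
d = -2968 (d = 2*32 - 1*3032 = 64 - 3032 = -2968)
u(O) = 2*O*(29 + O) (u(O) = (O + 29)*(O + O) = (29 + O)*(2*O) = 2*O*(29 + O))
u(1*(-17))/d = (2*(1*(-17))*(29 + 1*(-17)))/(-2968) = (2*(-17)*(29 - 17))*(-1/2968) = (2*(-17)*12)*(-1/2968) = -408*(-1/2968) = 51/371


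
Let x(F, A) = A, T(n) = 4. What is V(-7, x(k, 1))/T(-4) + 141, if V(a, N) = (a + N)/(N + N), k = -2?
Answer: 561/4 ≈ 140.25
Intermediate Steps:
V(a, N) = (N + a)/(2*N) (V(a, N) = (N + a)/((2*N)) = (N + a)*(1/(2*N)) = (N + a)/(2*N))
V(-7, x(k, 1))/T(-4) + 141 = ((½)*(1 - 7)/1)/4 + 141 = ((½)*1*(-6))/4 + 141 = (¼)*(-3) + 141 = -¾ + 141 = 561/4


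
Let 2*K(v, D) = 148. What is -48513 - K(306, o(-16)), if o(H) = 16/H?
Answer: -48587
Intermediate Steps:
K(v, D) = 74 (K(v, D) = (½)*148 = 74)
-48513 - K(306, o(-16)) = -48513 - 1*74 = -48513 - 74 = -48587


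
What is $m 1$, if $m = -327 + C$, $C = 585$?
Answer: $258$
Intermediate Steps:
$m = 258$ ($m = -327 + 585 = 258$)
$m 1 = 258 \cdot 1 = 258$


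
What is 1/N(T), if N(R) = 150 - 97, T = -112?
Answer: 1/53 ≈ 0.018868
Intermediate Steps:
N(R) = 53
1/N(T) = 1/53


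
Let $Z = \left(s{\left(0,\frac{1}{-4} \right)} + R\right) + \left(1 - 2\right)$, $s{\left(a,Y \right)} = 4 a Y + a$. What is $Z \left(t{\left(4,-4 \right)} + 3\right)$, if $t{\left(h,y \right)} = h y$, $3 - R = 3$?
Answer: $13$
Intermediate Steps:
$R = 0$ ($R = 3 - 3 = 0$)
$s{\left(a,Y \right)} = a + 4 Y a$ ($s{\left(a,Y \right)} = 4 Y a + a = a + 4 Y a$)
$Z = -1$ ($Z = \left(0 \left(1 + \frac{4}{-4}\right) + 0\right) + \left(1 - 2\right) = \left(0 \left(1 + 4 \left(- \frac{1}{4}\right)\right) + 0\right) + \left(1 - 2\right) = \left(0 \left(1 - 1\right) + 0\right) - 1 = \left(0 \cdot 0 + 0\right) - 1 = \left(0 + 0\right) - 1 = 0 - 1 = -1$)
$Z \left(t{\left(4,-4 \right)} + 3\right) = - (4 \left(-4\right) + 3) = - (-16 + 3) = \left(-1\right) \left(-13\right) = 13$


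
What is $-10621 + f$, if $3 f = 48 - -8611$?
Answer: $- \frac{23204}{3} \approx -7734.7$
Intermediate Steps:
$f = \frac{8659}{3}$ ($f = \frac{48 - -8611}{3} = \frac{48 + 8611}{3} = \frac{1}{3} \cdot 8659 = \frac{8659}{3} \approx 2886.3$)
$-10621 + f = -10621 + \frac{8659}{3} = - \frac{23204}{3}$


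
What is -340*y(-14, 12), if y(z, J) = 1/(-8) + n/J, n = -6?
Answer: 425/2 ≈ 212.50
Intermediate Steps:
y(z, J) = -1/8 - 6/J (y(z, J) = 1/(-8) - 6/J = 1*(-1/8) - 6/J = -1/8 - 6/J)
-340*y(-14, 12) = -85*(-48 - 1*12)/(2*12) = -85*(-48 - 12)/(2*12) = -85*(-60)/(2*12) = -340*(-5/8) = 425/2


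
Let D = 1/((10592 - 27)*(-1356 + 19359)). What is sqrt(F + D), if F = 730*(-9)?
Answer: I*sqrt(237680819010145572555)/190201695 ≈ 81.056*I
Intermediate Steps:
F = -6570
D = 1/190201695 (D = 1/(10565*18003) = 1/190201695 ≈ 5.2576e-9)
sqrt(F + D) = sqrt(-6570 + 1/190201695) = sqrt(-1249625136149/190201695) = I*sqrt(237680819010145572555)/190201695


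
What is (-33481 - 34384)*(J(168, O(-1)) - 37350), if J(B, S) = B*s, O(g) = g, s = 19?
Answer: 2318132670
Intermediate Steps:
J(B, S) = 19*B (J(B, S) = B*19 = 19*B)
(-33481 - 34384)*(J(168, O(-1)) - 37350) = (-33481 - 34384)*(19*168 - 37350) = -67865*(3192 - 37350) = -67865*(-34158) = 2318132670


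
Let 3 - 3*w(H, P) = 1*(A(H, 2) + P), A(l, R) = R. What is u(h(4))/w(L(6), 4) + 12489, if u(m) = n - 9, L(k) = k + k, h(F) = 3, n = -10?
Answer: 12508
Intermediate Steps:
L(k) = 2*k
w(H, P) = ⅓ - P/3 (w(H, P) = 1 - (2 + P)/3 = 1 + (-⅔ - P/3) = ⅓ - P/3)
u(m) = -19 (u(m) = -10 - 9 = -19)
u(h(4))/w(L(6), 4) + 12489 = -19/(⅓ - ⅓*4) + 12489 = -19/(⅓ - 4/3) + 12489 = -19/(-1) + 12489 = -19*(-1) + 12489 = 19 + 12489 = 12508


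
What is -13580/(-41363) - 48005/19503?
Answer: -245825725/115243227 ≈ -2.1331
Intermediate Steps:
-13580/(-41363) - 48005/19503 = -13580*(-1/41363) - 48005*1/19503 = 1940/5909 - 48005/19503 = -245825725/115243227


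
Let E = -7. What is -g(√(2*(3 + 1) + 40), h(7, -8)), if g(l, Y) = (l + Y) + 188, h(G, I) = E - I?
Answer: -189 - 4*√3 ≈ -195.93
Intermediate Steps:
h(G, I) = -7 - I
g(l, Y) = 188 + Y + l (g(l, Y) = (Y + l) + 188 = 188 + Y + l)
-g(√(2*(3 + 1) + 40), h(7, -8)) = -(188 + (-7 - 1*(-8)) + √(2*(3 + 1) + 40)) = -(188 + (-7 + 8) + √(2*4 + 40)) = -(188 + 1 + √(8 + 40)) = -(188 + 1 + √48) = -(188 + 1 + 4*√3) = -(189 + 4*√3) = -189 - 4*√3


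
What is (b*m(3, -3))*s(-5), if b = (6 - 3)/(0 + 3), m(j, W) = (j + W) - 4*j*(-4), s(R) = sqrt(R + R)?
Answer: 48*I*sqrt(10) ≈ 151.79*I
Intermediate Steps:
s(R) = sqrt(2)*sqrt(R) (s(R) = sqrt(2*R) = sqrt(2)*sqrt(R))
m(j, W) = W + 17*j (m(j, W) = (W + j) + 16*j = W + 17*j)
b = 1 (b = 3/3 = 3*(1/3) = 1)
(b*m(3, -3))*s(-5) = (1*(-3 + 17*3))*(sqrt(2)*sqrt(-5)) = (1*(-3 + 51))*(sqrt(2)*(I*sqrt(5))) = (1*48)*(I*sqrt(10)) = 48*(I*sqrt(10)) = 48*I*sqrt(10)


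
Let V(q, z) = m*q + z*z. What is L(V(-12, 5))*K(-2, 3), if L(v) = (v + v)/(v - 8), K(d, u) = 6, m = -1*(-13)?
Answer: 1572/139 ≈ 11.309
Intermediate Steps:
m = 13
V(q, z) = z² + 13*q (V(q, z) = 13*q + z*z = 13*q + z² = z² + 13*q)
L(v) = 2*v/(-8 + v) (L(v) = (2*v)/(-8 + v) = 2*v/(-8 + v))
L(V(-12, 5))*K(-2, 3) = (2*(5² + 13*(-12))/(-8 + (5² + 13*(-12))))*6 = (2*(25 - 156)/(-8 + (25 - 156)))*6 = (2*(-131)/(-8 - 131))*6 = (2*(-131)/(-139))*6 = (2*(-131)*(-1/139))*6 = (262/139)*6 = 1572/139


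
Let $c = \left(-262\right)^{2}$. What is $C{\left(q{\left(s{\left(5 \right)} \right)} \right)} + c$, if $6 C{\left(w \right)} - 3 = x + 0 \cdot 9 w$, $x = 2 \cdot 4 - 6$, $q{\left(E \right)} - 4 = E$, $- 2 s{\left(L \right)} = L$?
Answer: $\frac{411869}{6} \approx 68645.0$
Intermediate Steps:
$s{\left(L \right)} = - \frac{L}{2}$
$q{\left(E \right)} = 4 + E$
$c = 68644$
$x = 2$ ($x = 8 - 6 = 2$)
$C{\left(w \right)} = \frac{5}{6}$ ($C{\left(w \right)} = \frac{1}{2} + \frac{2 + 0 \cdot 9 w}{6} = \frac{1}{2} + \frac{2 + 0}{6} = \frac{1}{2} + \frac{1}{6} \cdot 2 = \frac{1}{2} + \frac{1}{3} = \frac{5}{6}$)
$C{\left(q{\left(s{\left(5 \right)} \right)} \right)} + c = \frac{5}{6} + 68644 = \frac{411869}{6}$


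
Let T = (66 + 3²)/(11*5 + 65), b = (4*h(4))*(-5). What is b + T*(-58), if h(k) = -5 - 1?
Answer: 335/4 ≈ 83.750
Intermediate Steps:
h(k) = -6
b = 120 (b = (4*(-6))*(-5) = -24*(-5) = 120)
T = 5/8 (T = (66 + 9)/(55 + 65) = 75/120 = 75*(1/120) = 5/8 ≈ 0.62500)
b + T*(-58) = 120 + (5/8)*(-58) = 120 - 145/4 = 335/4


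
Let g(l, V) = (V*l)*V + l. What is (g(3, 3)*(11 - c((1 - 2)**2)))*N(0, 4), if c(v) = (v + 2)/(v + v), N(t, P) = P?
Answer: 1140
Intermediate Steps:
g(l, V) = l + l*V**2 (g(l, V) = l*V**2 + l = l + l*V**2)
c(v) = (2 + v)/(2*v) (c(v) = (2 + v)/((2*v)) = (2 + v)*(1/(2*v)) = (2 + v)/(2*v))
(g(3, 3)*(11 - c((1 - 2)**2)))*N(0, 4) = ((3*(1 + 3**2))*(11 - (2 + (1 - 2)**2)/(2*((1 - 2)**2))))*4 = ((3*(1 + 9))*(11 - (2 + (-1)**2)/(2*((-1)**2))))*4 = ((3*10)*(11 - (2 + 1)/(2*1)))*4 = (30*(11 - 3/2))*4 = (30*(19/2))*4 = 285*4 = 1140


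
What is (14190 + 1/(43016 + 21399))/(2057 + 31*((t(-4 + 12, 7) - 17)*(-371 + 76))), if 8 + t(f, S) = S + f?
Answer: 914048851/6023253405 ≈ 0.15175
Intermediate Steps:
t(f, S) = -8 + S + f (t(f, S) = -8 + (S + f) = -8 + S + f)
(14190 + 1/(43016 + 21399))/(2057 + 31*((t(-4 + 12, 7) - 17)*(-371 + 76))) = (14190 + 1/(43016 + 21399))/(2057 + 31*(((-8 + 7 + (-4 + 12)) - 17)*(-371 + 76))) = (14190 + 1/64415)/(2057 + 31*(((-8 + 7 + 8) - 17)*(-295))) = (14190 + 1/64415)/(2057 + 31*((7 - 17)*(-295))) = 914048851/(64415*(2057 + 31*(-10*(-295)))) = 914048851/(64415*(2057 + 31*2950)) = 914048851/(64415*(2057 + 91450)) = (914048851/64415)/93507 = (914048851/64415)*(1/93507) = 914048851/6023253405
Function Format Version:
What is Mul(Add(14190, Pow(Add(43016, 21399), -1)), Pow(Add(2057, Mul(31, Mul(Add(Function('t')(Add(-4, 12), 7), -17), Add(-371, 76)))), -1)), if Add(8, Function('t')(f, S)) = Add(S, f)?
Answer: Rational(914048851, 6023253405) ≈ 0.15175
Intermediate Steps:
Function('t')(f, S) = Add(-8, S, f) (Function('t')(f, S) = Add(-8, Add(S, f)) = Add(-8, S, f))
Mul(Add(14190, Pow(Add(43016, 21399), -1)), Pow(Add(2057, Mul(31, Mul(Add(Function('t')(Add(-4, 12), 7), -17), Add(-371, 76)))), -1)) = Mul(Add(14190, Pow(Add(43016, 21399), -1)), Pow(Add(2057, Mul(31, Mul(Add(Add(-8, 7, Add(-4, 12)), -17), Add(-371, 76)))), -1)) = Mul(Add(14190, Pow(64415, -1)), Pow(Add(2057, Mul(31, Mul(Add(Add(-8, 7, 8), -17), -295))), -1)) = Mul(Add(14190, Rational(1, 64415)), Pow(Add(2057, Mul(31, Mul(Add(7, -17), -295))), -1)) = Mul(Rational(914048851, 64415), Pow(Add(2057, Mul(31, Mul(-10, -295))), -1)) = Mul(Rational(914048851, 64415), Pow(Add(2057, Mul(31, 2950)), -1)) = Mul(Rational(914048851, 64415), Pow(Add(2057, 91450), -1)) = Mul(Rational(914048851, 64415), Pow(93507, -1)) = Mul(Rational(914048851, 64415), Rational(1, 93507)) = Rational(914048851, 6023253405)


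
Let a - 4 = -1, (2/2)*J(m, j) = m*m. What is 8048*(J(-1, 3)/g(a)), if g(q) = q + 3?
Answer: 4024/3 ≈ 1341.3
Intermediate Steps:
J(m, j) = m² (J(m, j) = m*m = m²)
a = 3 (a = 4 - 1 = 3)
g(q) = 3 + q
8048*(J(-1, 3)/g(a)) = 8048*((-1)²/(3 + 3)) = 8048*(1/6) = 8048*(1*(⅙)) = 8048*(⅙) = 4024/3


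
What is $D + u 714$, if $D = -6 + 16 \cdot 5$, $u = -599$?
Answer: $-427612$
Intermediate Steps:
$D = 74$ ($D = -6 + 80 = 74$)
$D + u 714 = 74 - 427686 = -427612$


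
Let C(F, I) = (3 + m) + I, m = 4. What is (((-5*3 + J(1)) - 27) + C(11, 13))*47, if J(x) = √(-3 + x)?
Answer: -1034 + 47*I*√2 ≈ -1034.0 + 66.468*I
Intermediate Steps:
C(F, I) = 7 + I (C(F, I) = (3 + 4) + I = 7 + I)
(((-5*3 + J(1)) - 27) + C(11, 13))*47 = (((-5*3 + √(-3 + 1)) - 27) + (7 + 13))*47 = (((-15 + √(-2)) - 27) + 20)*47 = (((-15 + I*√2) - 27) + 20)*47 = ((-42 + I*√2) + 20)*47 = (-22 + I*√2)*47 = -1034 + 47*I*√2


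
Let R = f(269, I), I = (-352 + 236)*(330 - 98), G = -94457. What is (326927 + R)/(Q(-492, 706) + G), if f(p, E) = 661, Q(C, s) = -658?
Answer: -109196/31705 ≈ -3.4441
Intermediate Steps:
I = -26912 (I = -116*232 = -26912)
R = 661
(326927 + R)/(Q(-492, 706) + G) = (326927 + 661)/(-658 - 94457) = 327588/(-95115) = 327588*(-1/95115) = -109196/31705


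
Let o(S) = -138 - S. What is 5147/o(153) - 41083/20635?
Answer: -118163498/6004785 ≈ -19.678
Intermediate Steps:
5147/o(153) - 41083/20635 = 5147/(-138 - 1*153) - 41083/20635 = 5147/(-138 - 153) - 41083*1/20635 = 5147/(-291) - 41083/20635 = 5147*(-1/291) - 41083/20635 = -5147/291 - 41083/20635 = -118163498/6004785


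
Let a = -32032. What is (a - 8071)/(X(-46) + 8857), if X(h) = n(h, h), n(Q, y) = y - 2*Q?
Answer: -40103/8903 ≈ -4.5044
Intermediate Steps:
n(Q, y) = y - 2*Q
X(h) = -h (X(h) = h - 2*h = -h)
(a - 8071)/(X(-46) + 8857) = (-32032 - 8071)/(-1*(-46) + 8857) = -40103/(46 + 8857) = -40103/8903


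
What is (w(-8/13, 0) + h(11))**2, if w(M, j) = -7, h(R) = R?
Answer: 16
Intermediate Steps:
(w(-8/13, 0) + h(11))**2 = (-7 + 11)**2 = 4**2 = 16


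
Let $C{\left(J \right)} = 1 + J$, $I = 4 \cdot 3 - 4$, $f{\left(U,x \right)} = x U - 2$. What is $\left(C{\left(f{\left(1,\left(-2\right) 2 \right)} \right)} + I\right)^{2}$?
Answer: $9$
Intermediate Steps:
$f{\left(U,x \right)} = -2 + U x$ ($f{\left(U,x \right)} = U x - 2 = -2 + U x$)
$I = 8$ ($I = 12 - 4 = 8$)
$\left(C{\left(f{\left(1,\left(-2\right) 2 \right)} \right)} + I\right)^{2} = \left(\left(1 + \left(-2 + 1 \left(\left(-2\right) 2\right)\right)\right) + 8\right)^{2} = \left(\left(1 + \left(-2 + 1 \left(-4\right)\right)\right) + 8\right)^{2} = \left(\left(1 - 6\right) + 8\right)^{2} = \left(-5 + 8\right)^{2} = 3^{2} = 9$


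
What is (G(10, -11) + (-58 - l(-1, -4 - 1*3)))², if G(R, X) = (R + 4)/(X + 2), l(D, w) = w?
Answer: 223729/81 ≈ 2762.1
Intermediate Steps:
G(R, X) = (4 + R)/(2 + X)
(G(10, -11) + (-58 - l(-1, -4 - 1*3)))² = ((4 + 10)/(2 - 11) + (-58 - (-4 - 1*3)))² = (14/(-9) + (-58 - (-4 - 3)))² = (-⅑*14 + (-58 - 1*(-7)))² = (-14/9 + (-58 + 7))² = (-14/9 - 51)² = (-473/9)² = 223729/81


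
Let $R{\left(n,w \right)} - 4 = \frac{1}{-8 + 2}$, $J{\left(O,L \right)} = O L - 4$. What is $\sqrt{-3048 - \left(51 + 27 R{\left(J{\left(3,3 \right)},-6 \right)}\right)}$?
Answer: $\frac{i \sqrt{12810}}{2} \approx 56.591 i$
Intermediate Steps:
$J{\left(O,L \right)} = -4 + L O$ ($J{\left(O,L \right)} = L O - 4 = -4 + L O$)
$R{\left(n,w \right)} = \frac{23}{6}$ ($R{\left(n,w \right)} = 4 + \frac{1}{-8 + 2} = 4 + \frac{1}{-6} = 4 - \frac{1}{6} = \frac{23}{6}$)
$\sqrt{-3048 - \left(51 + 27 R{\left(J{\left(3,3 \right)},-6 \right)}\right)} = \sqrt{-3048 - \frac{309}{2}} = \sqrt{- \frac{6405}{2}} = \frac{i \sqrt{12810}}{2}$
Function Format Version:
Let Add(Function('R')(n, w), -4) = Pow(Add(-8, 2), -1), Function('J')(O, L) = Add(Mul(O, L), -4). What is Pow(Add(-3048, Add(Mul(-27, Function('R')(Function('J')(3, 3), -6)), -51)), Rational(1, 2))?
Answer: Mul(Rational(1, 2), I, Pow(12810, Rational(1, 2))) ≈ Mul(56.591, I)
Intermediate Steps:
Function('J')(O, L) = Add(-4, Mul(L, O)) (Function('J')(O, L) = Add(Mul(L, O), -4) = Add(-4, Mul(L, O)))
Function('R')(n, w) = Rational(23, 6) (Function('R')(n, w) = Add(4, Pow(Add(-8, 2), -1)) = Add(4, Pow(-6, -1)) = Add(4, Rational(-1, 6)) = Rational(23, 6))
Pow(Add(-3048, Add(Mul(-27, Function('R')(Function('J')(3, 3), -6)), -51)), Rational(1, 2)) = Pow(Add(-3048, Add(Mul(-27, Rational(23, 6)), -51)), Rational(1, 2)) = Pow(Add(-3048, Add(Rational(-207, 2), -51)), Rational(1, 2)) = Pow(Add(-3048, Rational(-309, 2)), Rational(1, 2)) = Pow(Rational(-6405, 2), Rational(1, 2)) = Mul(Rational(1, 2), I, Pow(12810, Rational(1, 2)))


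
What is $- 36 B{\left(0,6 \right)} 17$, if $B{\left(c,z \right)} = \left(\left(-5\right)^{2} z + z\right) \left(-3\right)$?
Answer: $286416$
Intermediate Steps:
$B{\left(c,z \right)} = - 78 z$ ($B{\left(c,z \right)} = \left(25 z + z\right) \left(-3\right) = 26 z \left(-3\right) = - 78 z$)
$- 36 B{\left(0,6 \right)} 17 = - 36 \left(\left(-78\right) 6\right) 17 = \left(-36\right) \left(-468\right) 17 = 16848 \cdot 17 = 286416$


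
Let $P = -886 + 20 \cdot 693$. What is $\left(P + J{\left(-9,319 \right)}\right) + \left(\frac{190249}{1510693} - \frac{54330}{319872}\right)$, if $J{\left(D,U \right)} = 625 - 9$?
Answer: $\frac{1094508769515013}{80538065216} \approx 13590.0$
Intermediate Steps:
$J{\left(D,U \right)} = 616$ ($J{\left(D,U \right)} = 625 - 9 = 616$)
$P = 12974$ ($P = -886 + 13860 = 12974$)
$\left(P + J{\left(-9,319 \right)}\right) + \left(\frac{190249}{1510693} - \frac{54330}{319872}\right) = \left(12974 + 616\right) + \left(\frac{190249}{1510693} - \frac{54330}{319872}\right) = 13590 + \left(190249 \cdot \frac{1}{1510693} - \frac{9055}{53312}\right) = 13590 + \left(\frac{190249}{1510693} - \frac{9055}{53312}\right) = 13590 - \frac{3536770427}{80538065216} = \frac{1094508769515013}{80538065216}$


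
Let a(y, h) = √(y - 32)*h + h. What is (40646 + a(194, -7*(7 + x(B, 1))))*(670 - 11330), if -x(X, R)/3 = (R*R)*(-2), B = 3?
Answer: -432316300 + 8730540*√2 ≈ -4.1997e+8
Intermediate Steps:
x(X, R) = 6*R² (x(X, R) = -3*R*R*(-2) = -3*R²*(-2) = -(-6)*R² = 6*R²)
a(y, h) = h + h*√(-32 + y) (a(y, h) = √(-32 + y)*h + h = h*√(-32 + y) + h = h + h*√(-32 + y))
(40646 + a(194, -7*(7 + x(B, 1))))*(670 - 11330) = (40646 + (-7*(7 + 6*1²))*(1 + √(-32 + 194)))*(670 - 11330) = (40646 + (-7*(7 + 6*1))*(1 + √162))*(-10660) = (40646 + (-7*(7 + 6))*(1 + 9*√2))*(-10660) = (40646 + (-7*13)*(1 + 9*√2))*(-10660) = (40646 - 91*(1 + 9*√2))*(-10660) = (40646 + (-91 - 819*√2))*(-10660) = (40555 - 819*√2)*(-10660) = -432316300 + 8730540*√2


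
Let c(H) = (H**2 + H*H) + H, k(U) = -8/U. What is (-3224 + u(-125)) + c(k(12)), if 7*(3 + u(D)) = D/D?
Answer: -203278/63 ≈ -3226.6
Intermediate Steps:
u(D) = -20/7 (u(D) = -3 + (D/D)/7 = -3 + (1/7)*1 = -3 + 1/7 = -20/7)
c(H) = H + 2*H**2 (c(H) = (H**2 + H**2) + H = 2*H**2 + H = H + 2*H**2)
(-3224 + u(-125)) + c(k(12)) = (-3224 - 20/7) + (-8/12)*(1 + 2*(-8/12)) = -22588/7 + (-8*1/12)*(1 + 2*(-8*1/12)) = -22588/7 - 2*(1 + 2*(-2/3))/3 = -22588/7 - 2*(1 - 4/3)/3 = -22588/7 - 2/3*(-1/3) = -22588/7 + 2/9 = -203278/63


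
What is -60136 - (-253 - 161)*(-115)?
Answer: -107746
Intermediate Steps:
-60136 - (-253 - 161)*(-115) = -60136 - (-414)*(-115) = -60136 - 1*47610 = -60136 - 47610 = -107746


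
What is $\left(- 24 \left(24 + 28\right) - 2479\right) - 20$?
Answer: $-3747$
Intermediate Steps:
$\left(- 24 \left(24 + 28\right) - 2479\right) - 20 = \left(\left(-24\right) 52 - 2479\right) - 20 = \left(-1248 - 2479\right) - 20 = -3727 - 20 = -3747$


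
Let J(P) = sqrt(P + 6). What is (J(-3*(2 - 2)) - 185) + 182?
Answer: -3 + sqrt(6) ≈ -0.55051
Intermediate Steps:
J(P) = sqrt(6 + P)
(J(-3*(2 - 2)) - 185) + 182 = (sqrt(6 - 3*(2 - 2)) - 185) + 182 = (sqrt(6 - 3*0) - 185) + 182 = (sqrt(6 + 0) - 185) + 182 = (sqrt(6) - 185) + 182 = (-185 + sqrt(6)) + 182 = -3 + sqrt(6)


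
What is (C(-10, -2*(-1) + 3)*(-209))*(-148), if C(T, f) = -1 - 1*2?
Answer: -92796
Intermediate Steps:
C(T, f) = -3 (C(T, f) = -1 - 2 = -3)
(C(-10, -2*(-1) + 3)*(-209))*(-148) = -3*(-209)*(-148) = 627*(-148) = -92796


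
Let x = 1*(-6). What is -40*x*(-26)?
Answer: -6240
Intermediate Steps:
x = -6
-40*x*(-26) = -40*(-6)*(-26) = 240*(-26) = -6240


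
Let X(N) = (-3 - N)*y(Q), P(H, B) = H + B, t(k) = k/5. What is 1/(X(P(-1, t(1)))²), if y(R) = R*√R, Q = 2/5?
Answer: 3125/968 ≈ 3.2283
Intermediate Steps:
t(k) = k/5 (t(k) = k*(⅕) = k/5)
Q = ⅖ (Q = 2*(⅕) = ⅖ ≈ 0.40000)
P(H, B) = B + H
y(R) = R^(3/2)
X(N) = 2*√10*(-3 - N)/25 (X(N) = (-3 - N)*(⅖)^(3/2) = (-3 - N)*(2*√10/25) = 2*√10*(-3 - N)/25)
1/(X(P(-1, t(1)))²) = 1/((2*√10*(-3 - ((⅕)*1 - 1))/25)²) = 1/((2*√10*(-3 - (⅕ - 1))/25)²) = 1/((2*√10*(-3 - 1*(-⅘))/25)²) = 1/((2*√10*(-3 + ⅘)/25)²) = 1/(((2/25)*√10*(-11/5))²) = 1/((-22*√10/125)²) = 1/(968/3125) = 3125/968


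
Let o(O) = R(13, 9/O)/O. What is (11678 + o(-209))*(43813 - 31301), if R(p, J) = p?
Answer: 30537900768/209 ≈ 1.4611e+8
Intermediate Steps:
o(O) = 13/O
(11678 + o(-209))*(43813 - 31301) = (11678 + 13/(-209))*(43813 - 31301) = (11678 + 13*(-1/209))*12512 = (11678 - 13/209)*12512 = (2440689/209)*12512 = 30537900768/209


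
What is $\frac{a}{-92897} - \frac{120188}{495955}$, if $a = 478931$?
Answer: $- \frac{248693328741}{46072731635} \approx -5.3978$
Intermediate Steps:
$\frac{a}{-92897} - \frac{120188}{495955} = \frac{478931}{-92897} - \frac{120188}{495955} = 478931 \left(- \frac{1}{92897}\right) - \frac{120188}{495955} = - \frac{478931}{92897} - \frac{120188}{495955} = - \frac{248693328741}{46072731635}$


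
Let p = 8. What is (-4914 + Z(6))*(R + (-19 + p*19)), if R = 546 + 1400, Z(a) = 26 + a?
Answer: -10149678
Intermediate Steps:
R = 1946
(-4914 + Z(6))*(R + (-19 + p*19)) = (-4914 + (26 + 6))*(1946 + (-19 + 8*19)) = (-4914 + 32)*(1946 + (-19 + 152)) = -4882*(1946 + 133) = -4882*2079 = -10149678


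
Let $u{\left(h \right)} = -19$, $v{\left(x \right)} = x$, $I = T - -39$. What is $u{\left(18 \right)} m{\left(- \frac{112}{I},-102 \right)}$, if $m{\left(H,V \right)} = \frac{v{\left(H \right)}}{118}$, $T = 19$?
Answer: $\frac{532}{1711} \approx 0.31093$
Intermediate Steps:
$I = 58$ ($I = 19 - -39 = 19 + 39 = 58$)
$m{\left(H,V \right)} = \frac{H}{118}$
$u{\left(18 \right)} m{\left(- \frac{112}{I},-102 \right)} = - 19 \frac{\left(-112\right) \frac{1}{58}}{118} = - 19 \cdot \frac{1}{118} \left(- \frac{56}{29}\right) = \left(-19\right) \left(- \frac{28}{1711}\right) = \frac{532}{1711}$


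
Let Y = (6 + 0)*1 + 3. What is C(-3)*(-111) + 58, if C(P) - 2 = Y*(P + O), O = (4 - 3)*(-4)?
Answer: 6829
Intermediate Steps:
O = -4 (O = 1*(-4) = -4)
Y = 9 (Y = 6*1 + 3 = 6 + 3 = 9)
C(P) = -34 + 9*P (C(P) = 2 + 9*(P - 4) = 2 + 9*(-4 + P) = 2 + (-36 + 9*P) = -34 + 9*P)
C(-3)*(-111) + 58 = (-34 + 9*(-3))*(-111) + 58 = (-34 - 27)*(-111) + 58 = -61*(-111) + 58 = 6771 + 58 = 6829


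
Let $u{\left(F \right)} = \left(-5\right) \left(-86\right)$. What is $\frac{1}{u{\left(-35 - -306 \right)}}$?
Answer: $\frac{1}{430} \approx 0.0023256$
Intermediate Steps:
$u{\left(F \right)} = 430$
$\frac{1}{u{\left(-35 - -306 \right)}} = \frac{1}{430}$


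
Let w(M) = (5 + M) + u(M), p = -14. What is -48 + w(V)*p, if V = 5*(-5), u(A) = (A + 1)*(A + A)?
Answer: -16568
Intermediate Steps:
u(A) = 2*A*(1 + A) (u(A) = (1 + A)*(2*A) = 2*A*(1 + A))
V = -25
w(M) = 5 + M + 2*M*(1 + M) (w(M) = (5 + M) + 2*M*(1 + M) = 5 + M + 2*M*(1 + M))
-48 + w(V)*p = -48 + (5 - 25 + 2*(-25)*(1 - 25))*(-14) = -48 + (5 - 25 + 2*(-25)*(-24))*(-14) = -48 + (5 - 25 + 1200)*(-14) = -48 + 1180*(-14) = -48 - 16520 = -16568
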